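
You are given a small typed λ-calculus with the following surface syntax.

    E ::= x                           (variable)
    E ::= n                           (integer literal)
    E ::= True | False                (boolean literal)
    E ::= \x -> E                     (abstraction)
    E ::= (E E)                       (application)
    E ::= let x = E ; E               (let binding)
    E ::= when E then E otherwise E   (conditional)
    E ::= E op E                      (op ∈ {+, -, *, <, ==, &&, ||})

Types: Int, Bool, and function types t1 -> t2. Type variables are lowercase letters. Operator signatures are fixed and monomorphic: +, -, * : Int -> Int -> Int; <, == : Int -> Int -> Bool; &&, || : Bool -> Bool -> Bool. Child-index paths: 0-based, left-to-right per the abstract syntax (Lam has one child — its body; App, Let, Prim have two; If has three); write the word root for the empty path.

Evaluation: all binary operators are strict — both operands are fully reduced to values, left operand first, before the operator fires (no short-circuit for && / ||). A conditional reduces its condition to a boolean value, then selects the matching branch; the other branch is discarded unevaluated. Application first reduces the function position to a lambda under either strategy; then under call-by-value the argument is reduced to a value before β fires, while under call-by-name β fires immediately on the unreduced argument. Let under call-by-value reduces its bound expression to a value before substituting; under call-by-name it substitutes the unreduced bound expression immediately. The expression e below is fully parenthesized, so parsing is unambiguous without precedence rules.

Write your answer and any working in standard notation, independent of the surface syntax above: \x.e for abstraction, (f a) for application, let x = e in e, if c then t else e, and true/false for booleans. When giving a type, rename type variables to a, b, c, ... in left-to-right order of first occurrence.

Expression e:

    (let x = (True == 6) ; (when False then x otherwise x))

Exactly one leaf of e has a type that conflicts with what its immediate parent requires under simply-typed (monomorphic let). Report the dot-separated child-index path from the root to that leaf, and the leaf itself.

Working:
  unify Bool ~ Int
  FAIL: mismatch Bool ~ Int

Answer: 0.0 : true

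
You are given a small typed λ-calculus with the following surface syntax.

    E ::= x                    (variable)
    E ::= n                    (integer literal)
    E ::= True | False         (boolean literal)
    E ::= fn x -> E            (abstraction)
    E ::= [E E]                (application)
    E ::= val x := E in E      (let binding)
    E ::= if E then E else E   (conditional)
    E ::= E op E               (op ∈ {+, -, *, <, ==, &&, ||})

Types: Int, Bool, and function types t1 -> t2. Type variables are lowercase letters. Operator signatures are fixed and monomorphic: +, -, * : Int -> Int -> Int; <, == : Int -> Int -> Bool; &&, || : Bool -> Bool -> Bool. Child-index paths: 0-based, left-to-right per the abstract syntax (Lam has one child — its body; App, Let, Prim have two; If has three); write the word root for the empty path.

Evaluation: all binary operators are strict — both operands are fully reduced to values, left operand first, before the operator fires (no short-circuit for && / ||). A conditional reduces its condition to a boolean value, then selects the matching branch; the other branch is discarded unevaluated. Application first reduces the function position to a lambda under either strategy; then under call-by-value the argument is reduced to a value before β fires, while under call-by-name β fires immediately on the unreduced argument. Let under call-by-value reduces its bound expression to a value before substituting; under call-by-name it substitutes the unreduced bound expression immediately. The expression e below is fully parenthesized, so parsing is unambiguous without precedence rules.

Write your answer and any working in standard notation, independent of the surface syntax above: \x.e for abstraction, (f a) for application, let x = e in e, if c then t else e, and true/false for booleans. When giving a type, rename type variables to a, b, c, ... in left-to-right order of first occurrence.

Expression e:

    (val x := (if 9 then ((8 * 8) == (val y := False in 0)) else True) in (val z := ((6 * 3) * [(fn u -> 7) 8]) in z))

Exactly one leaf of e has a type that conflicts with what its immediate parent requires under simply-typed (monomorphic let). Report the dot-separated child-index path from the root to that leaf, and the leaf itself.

Answer: 0.0 : 9

Working:
  unify Int ~ Bool
  FAIL: mismatch Int ~ Bool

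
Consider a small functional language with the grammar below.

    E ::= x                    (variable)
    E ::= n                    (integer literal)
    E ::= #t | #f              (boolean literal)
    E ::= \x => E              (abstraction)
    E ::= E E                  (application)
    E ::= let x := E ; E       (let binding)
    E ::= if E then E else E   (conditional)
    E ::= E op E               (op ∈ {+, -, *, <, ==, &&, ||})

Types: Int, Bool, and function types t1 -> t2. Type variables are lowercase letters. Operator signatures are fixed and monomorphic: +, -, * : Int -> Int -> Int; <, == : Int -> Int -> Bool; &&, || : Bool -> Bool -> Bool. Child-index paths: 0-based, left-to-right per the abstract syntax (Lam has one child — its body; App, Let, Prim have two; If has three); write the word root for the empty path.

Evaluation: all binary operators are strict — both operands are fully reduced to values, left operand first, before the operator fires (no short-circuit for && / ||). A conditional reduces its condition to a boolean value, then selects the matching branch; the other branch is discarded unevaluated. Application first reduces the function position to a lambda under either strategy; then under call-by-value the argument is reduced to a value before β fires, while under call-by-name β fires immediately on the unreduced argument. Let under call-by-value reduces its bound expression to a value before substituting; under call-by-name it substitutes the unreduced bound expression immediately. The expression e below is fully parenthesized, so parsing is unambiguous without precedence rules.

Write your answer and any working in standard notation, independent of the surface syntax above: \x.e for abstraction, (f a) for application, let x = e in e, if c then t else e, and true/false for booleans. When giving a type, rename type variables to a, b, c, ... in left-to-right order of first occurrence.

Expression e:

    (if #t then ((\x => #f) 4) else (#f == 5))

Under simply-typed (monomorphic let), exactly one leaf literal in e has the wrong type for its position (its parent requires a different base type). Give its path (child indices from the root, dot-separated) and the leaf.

Answer: 2.0 : false

Derivation:
  unify Bool ~ Bool
\x._ : a -> Bool
  unify a -> Bool ~ Int -> b
  unify a ~ Int
  unify Bool ~ b
_ _ : Bool
  unify Bool ~ Int
  FAIL: mismatch Bool ~ Int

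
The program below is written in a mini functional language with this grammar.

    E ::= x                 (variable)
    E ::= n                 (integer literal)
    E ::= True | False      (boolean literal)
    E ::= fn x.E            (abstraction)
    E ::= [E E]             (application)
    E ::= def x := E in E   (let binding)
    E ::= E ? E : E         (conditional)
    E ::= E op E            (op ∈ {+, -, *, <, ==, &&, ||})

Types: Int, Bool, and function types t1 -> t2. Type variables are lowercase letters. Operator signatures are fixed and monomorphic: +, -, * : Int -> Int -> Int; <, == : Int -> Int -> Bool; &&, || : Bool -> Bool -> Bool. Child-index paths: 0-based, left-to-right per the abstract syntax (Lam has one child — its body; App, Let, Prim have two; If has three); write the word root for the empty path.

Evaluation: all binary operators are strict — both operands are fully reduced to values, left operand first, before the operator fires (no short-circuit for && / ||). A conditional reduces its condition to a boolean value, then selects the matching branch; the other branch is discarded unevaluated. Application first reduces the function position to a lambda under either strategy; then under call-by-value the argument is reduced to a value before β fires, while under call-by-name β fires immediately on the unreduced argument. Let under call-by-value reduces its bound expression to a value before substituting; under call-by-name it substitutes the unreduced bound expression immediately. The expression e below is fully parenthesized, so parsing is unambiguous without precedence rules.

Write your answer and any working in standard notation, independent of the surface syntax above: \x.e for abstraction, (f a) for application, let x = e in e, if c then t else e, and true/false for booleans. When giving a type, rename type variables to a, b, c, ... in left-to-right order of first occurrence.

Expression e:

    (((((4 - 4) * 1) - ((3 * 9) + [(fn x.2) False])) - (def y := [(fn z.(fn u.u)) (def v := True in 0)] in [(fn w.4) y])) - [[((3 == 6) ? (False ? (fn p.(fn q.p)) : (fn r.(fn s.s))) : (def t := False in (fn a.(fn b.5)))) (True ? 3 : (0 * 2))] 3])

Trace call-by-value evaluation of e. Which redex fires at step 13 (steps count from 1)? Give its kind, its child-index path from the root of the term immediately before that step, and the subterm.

Answer: if at 1.0.0 : (if false then (if false then (\p.(\q.p)) else (\r.(\s.s))) else (let t = false in (\a.(\b.5))))

Trace:
step 0: (((((4 - 4) * 1) - ((3 * 9) + ((\x.2) false))) - (let y = ((\z.(\u.u)) (let v = true in 0)) in ((\w.4) y))) - (((if (3 == 6) then (if false then (\p.(\q.p)) else (\r.(\s.s))) else (let t = false in (\a.(\b.5)))) (if true then 3 else (0 * 2))) 3))
step 1: [delta@0.0.0.0] ((((0 * 1) - ((3 * 9) + ((\x.2) false))) - (let y = ((\z.(\u.u)) (let v = true in 0)) in ((\w.4) y))) - (((if (3 == 6) then (if false then (\p.(\q.p)) else (\r.(\s.s))) else (let t = false in (\a.(\b.5)))) (if true then 3 else (0 * 2))) 3))
step 2: [delta@0.0.0] (((0 - ((3 * 9) + ((\x.2) false))) - (let y = ((\z.(\u.u)) (let v = true in 0)) in ((\w.4) y))) - (((if (3 == 6) then (if false then (\p.(\q.p)) else (\r.(\s.s))) else (let t = false in (\a.(\b.5)))) (if true then 3 else (0 * 2))) 3))
step 3: [delta@0.0.1.0] (((0 - (27 + ((\x.2) false))) - (let y = ((\z.(\u.u)) (let v = true in 0)) in ((\w.4) y))) - (((if (3 == 6) then (if false then (\p.(\q.p)) else (\r.(\s.s))) else (let t = false in (\a.(\b.5)))) (if true then 3 else (0 * 2))) 3))
step 4: [beta@0.0.1.1] (((0 - (27 + 2)) - (let y = ((\z.(\u.u)) (let v = true in 0)) in ((\w.4) y))) - (((if (3 == 6) then (if false then (\p.(\q.p)) else (\r.(\s.s))) else (let t = false in (\a.(\b.5)))) (if true then 3 else (0 * 2))) 3))
step 5: [delta@0.0.1] (((0 - 29) - (let y = ((\z.(\u.u)) (let v = true in 0)) in ((\w.4) y))) - (((if (3 == 6) then (if false then (\p.(\q.p)) else (\r.(\s.s))) else (let t = false in (\a.(\b.5)))) (if true then 3 else (0 * 2))) 3))
step 6: [delta@0.0] ((-29 - (let y = ((\z.(\u.u)) (let v = true in 0)) in ((\w.4) y))) - (((if (3 == 6) then (if false then (\p.(\q.p)) else (\r.(\s.s))) else (let t = false in (\a.(\b.5)))) (if true then 3 else (0 * 2))) 3))
step 7: [let@0.1.0.1] ((-29 - (let y = ((\z.(\u.u)) 0) in ((\w.4) y))) - (((if (3 == 6) then (if false then (\p.(\q.p)) else (\r.(\s.s))) else (let t = false in (\a.(\b.5)))) (if true then 3 else (0 * 2))) 3))
step 8: [beta@0.1.0] ((-29 - (let y = (\u.u) in ((\w.4) y))) - (((if (3 == 6) then (if false then (\p.(\q.p)) else (\r.(\s.s))) else (let t = false in (\a.(\b.5)))) (if true then 3 else (0 * 2))) 3))
step 9: [let@0.1] ((-29 - ((\w.4) (\u.u))) - (((if (3 == 6) then (if false then (\p.(\q.p)) else (\r.(\s.s))) else (let t = false in (\a.(\b.5)))) (if true then 3 else (0 * 2))) 3))
step 10: [beta@0.1] ((-29 - 4) - (((if (3 == 6) then (if false then (\p.(\q.p)) else (\r.(\s.s))) else (let t = false in (\a.(\b.5)))) (if true then 3 else (0 * 2))) 3))
step 11: [delta@0] (-33 - (((if (3 == 6) then (if false then (\p.(\q.p)) else (\r.(\s.s))) else (let t = false in (\a.(\b.5)))) (if true then 3 else (0 * 2))) 3))
step 12: [delta@1.0.0.0] (-33 - (((if false then (if false then (\p.(\q.p)) else (\r.(\s.s))) else (let t = false in (\a.(\b.5)))) (if true then 3 else (0 * 2))) 3))
step 13: [if@1.0.0] (-33 - (((let t = false in (\a.(\b.5))) (if true then 3 else (0 * 2))) 3))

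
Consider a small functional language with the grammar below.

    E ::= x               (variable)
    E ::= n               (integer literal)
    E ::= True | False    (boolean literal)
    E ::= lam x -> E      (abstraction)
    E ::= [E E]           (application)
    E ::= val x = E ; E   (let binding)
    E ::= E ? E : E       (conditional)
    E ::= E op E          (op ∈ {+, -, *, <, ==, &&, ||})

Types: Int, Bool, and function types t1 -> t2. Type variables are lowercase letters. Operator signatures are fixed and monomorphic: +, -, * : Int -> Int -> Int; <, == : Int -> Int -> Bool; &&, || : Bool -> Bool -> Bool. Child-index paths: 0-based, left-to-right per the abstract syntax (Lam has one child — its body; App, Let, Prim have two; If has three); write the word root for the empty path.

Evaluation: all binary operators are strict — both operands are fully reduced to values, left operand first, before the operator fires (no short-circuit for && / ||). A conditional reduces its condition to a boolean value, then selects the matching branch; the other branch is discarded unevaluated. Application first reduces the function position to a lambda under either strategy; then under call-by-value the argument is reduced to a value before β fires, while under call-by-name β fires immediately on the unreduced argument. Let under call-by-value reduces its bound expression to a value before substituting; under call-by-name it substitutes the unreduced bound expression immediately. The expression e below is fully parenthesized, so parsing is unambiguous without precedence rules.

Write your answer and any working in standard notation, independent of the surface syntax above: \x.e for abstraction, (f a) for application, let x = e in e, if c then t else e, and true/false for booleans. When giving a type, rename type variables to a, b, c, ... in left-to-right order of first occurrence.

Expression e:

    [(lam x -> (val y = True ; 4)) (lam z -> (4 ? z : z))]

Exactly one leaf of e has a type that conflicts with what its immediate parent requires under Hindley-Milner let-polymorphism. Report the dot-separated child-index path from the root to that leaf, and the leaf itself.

Trace:
let y : Bool
\x._ : a -> Int
  unify Int ~ Bool
  FAIL: mismatch Int ~ Bool

Answer: 1.0.0 : 4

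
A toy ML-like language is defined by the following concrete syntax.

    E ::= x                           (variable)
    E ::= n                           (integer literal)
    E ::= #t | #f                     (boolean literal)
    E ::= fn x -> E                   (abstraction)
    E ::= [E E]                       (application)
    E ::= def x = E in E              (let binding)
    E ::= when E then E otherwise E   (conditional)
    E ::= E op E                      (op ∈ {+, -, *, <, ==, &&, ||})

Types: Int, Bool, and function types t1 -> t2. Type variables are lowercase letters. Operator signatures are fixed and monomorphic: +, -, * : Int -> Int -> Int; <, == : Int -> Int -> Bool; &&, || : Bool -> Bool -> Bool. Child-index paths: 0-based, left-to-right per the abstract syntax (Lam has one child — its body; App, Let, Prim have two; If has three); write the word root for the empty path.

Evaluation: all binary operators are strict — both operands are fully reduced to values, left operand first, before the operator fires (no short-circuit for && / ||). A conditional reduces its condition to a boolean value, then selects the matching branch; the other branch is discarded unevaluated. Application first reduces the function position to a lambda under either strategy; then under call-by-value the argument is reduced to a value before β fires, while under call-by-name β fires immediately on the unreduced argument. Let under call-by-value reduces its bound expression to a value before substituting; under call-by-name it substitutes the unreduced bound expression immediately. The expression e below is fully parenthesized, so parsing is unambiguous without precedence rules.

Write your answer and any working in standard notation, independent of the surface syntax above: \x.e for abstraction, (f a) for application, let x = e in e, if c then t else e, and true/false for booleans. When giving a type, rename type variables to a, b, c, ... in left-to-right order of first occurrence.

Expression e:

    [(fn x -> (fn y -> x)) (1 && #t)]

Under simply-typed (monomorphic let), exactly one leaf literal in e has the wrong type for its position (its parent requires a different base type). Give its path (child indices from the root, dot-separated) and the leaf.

Answer: 1.0 : 1

Working:
x : a
\y._ : b -> a
\x._ : a -> b -> a
  unify Int ~ Bool
  FAIL: mismatch Int ~ Bool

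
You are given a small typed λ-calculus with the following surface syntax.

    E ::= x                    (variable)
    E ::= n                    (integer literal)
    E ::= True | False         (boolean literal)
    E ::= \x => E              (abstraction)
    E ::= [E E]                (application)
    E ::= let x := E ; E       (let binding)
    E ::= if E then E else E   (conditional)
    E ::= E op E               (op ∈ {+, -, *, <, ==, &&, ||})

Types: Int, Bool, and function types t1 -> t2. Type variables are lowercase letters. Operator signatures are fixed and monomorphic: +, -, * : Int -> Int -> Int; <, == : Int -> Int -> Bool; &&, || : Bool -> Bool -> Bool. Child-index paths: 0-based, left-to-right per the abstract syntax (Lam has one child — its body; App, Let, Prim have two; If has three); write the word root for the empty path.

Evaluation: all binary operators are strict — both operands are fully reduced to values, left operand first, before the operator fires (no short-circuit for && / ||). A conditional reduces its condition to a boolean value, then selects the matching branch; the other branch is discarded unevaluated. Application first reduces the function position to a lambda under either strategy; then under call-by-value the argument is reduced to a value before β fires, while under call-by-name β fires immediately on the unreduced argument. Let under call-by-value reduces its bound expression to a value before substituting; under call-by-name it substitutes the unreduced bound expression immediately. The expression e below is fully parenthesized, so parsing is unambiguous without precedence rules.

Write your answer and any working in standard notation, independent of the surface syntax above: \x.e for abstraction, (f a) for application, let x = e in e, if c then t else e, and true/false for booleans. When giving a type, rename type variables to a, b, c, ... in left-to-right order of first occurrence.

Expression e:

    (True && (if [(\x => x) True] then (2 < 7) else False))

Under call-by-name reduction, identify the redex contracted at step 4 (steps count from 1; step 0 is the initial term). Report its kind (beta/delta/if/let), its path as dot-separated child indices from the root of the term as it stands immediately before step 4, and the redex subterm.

Derivation:
step 0: (true && (if ((\x.x) true) then (2 < 7) else false))
step 1: [beta@1.0] (true && (if true then (2 < 7) else false))
step 2: [if@1] (true && (2 < 7))
step 3: [delta@1] (true && true)
step 4: [delta@root] true

Answer: delta at root : (true && true)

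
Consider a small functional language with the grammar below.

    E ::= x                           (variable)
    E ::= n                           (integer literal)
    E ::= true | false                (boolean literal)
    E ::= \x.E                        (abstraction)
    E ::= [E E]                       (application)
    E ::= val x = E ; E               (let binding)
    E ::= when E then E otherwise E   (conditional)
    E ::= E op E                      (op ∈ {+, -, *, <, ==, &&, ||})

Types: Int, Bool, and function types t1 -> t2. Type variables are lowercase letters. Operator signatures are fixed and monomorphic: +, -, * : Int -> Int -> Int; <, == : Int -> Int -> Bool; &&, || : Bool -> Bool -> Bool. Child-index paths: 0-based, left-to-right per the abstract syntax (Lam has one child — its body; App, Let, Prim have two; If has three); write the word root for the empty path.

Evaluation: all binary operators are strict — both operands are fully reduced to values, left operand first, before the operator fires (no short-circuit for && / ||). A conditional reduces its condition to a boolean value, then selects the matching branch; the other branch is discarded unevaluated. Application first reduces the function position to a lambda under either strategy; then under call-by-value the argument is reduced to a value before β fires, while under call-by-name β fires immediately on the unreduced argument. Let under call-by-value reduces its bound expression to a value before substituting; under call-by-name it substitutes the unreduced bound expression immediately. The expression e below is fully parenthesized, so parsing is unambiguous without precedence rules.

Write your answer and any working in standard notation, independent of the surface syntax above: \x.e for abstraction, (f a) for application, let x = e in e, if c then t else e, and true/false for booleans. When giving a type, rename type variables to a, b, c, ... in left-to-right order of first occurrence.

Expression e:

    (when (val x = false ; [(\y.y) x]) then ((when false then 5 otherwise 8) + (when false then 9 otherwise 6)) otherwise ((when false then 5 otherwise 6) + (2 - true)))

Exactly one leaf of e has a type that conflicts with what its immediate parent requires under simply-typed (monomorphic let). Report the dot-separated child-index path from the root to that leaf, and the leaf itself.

Derivation:
let x : Bool
y : a
\y._ : a -> a
x : Bool
  unify a -> a ~ Bool -> b
  unify a ~ Bool
  unify Bool ~ b
_ _ : Bool
  unify Bool ~ Bool
  unify Bool ~ Bool
  unify Int ~ Int
  unify Int ~ Int
  unify Bool ~ Bool
  unify Int ~ Int
  unify Int ~ Int
  unify Bool ~ Bool
  unify Int ~ Int
  unify Int ~ Int
  unify Int ~ Int
  unify Bool ~ Int
  FAIL: mismatch Bool ~ Int

Answer: 2.1.1 : true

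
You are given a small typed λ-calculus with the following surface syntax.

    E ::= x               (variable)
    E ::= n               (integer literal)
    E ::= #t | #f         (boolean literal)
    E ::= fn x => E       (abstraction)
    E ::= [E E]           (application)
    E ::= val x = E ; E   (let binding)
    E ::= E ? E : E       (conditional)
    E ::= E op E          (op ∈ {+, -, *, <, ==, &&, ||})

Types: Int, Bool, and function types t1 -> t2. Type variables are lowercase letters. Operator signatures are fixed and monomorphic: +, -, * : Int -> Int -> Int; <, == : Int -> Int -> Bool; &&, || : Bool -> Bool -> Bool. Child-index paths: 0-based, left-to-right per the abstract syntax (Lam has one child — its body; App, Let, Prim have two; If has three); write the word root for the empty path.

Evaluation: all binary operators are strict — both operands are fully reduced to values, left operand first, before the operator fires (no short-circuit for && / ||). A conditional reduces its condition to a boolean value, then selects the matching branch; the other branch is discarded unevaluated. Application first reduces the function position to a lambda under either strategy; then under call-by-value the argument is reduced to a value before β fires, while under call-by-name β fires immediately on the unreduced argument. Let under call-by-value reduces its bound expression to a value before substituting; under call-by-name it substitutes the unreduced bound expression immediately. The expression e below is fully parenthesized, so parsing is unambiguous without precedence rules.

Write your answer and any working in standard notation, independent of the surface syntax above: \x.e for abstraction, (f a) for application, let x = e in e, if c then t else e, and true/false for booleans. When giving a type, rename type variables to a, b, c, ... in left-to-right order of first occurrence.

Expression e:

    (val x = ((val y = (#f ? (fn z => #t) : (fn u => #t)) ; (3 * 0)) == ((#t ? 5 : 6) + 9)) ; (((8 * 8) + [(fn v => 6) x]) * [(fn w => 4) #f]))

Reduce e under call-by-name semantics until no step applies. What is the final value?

Trace:
step 0: (let x = ((let y = (if false then (\z.true) else (\u.true)) in (3 * 0)) == ((if true then 5 else 6) + 9)) in (((8 * 8) + ((\v.6) x)) * ((\w.4) false)))
step 1: [let@root] (((8 * 8) + ((\v.6) ((let y = (if false then (\z.true) else (\u.true)) in (3 * 0)) == ((if true then 5 else 6) + 9)))) * ((\w.4) false))
step 2: [delta@0.0] ((64 + ((\v.6) ((let y = (if false then (\z.true) else (\u.true)) in (3 * 0)) == ((if true then 5 else 6) + 9)))) * ((\w.4) false))
step 3: [beta@0.1] ((64 + 6) * ((\w.4) false))
step 4: [delta@0] (70 * ((\w.4) false))
step 5: [beta@1] (70 * 4)
step 6: [delta@root] 280

Answer: 280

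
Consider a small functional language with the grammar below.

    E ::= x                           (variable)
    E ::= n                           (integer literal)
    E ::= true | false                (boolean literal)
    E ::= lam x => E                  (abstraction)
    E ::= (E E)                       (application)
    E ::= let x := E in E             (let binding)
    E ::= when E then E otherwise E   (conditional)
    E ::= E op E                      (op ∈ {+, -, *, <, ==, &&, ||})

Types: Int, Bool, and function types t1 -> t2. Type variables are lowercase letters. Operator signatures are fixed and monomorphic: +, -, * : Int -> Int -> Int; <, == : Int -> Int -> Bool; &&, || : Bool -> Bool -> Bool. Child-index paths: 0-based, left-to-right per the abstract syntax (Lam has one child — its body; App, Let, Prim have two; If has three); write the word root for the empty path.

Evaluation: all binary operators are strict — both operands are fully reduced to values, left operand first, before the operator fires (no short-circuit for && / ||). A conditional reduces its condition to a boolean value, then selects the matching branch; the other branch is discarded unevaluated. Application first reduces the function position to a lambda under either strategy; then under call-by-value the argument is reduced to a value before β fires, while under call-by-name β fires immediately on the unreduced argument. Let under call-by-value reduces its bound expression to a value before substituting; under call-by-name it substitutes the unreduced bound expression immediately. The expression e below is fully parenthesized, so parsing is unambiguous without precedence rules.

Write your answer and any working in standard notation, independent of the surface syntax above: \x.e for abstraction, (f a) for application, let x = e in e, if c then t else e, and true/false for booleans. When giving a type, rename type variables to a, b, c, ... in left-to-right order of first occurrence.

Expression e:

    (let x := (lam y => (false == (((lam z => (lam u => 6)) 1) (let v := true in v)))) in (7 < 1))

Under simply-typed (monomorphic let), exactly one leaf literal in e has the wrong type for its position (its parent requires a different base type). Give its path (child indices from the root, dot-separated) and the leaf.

Trace:
  unify Bool ~ Int
  FAIL: mismatch Bool ~ Int

Answer: 0.0.0 : false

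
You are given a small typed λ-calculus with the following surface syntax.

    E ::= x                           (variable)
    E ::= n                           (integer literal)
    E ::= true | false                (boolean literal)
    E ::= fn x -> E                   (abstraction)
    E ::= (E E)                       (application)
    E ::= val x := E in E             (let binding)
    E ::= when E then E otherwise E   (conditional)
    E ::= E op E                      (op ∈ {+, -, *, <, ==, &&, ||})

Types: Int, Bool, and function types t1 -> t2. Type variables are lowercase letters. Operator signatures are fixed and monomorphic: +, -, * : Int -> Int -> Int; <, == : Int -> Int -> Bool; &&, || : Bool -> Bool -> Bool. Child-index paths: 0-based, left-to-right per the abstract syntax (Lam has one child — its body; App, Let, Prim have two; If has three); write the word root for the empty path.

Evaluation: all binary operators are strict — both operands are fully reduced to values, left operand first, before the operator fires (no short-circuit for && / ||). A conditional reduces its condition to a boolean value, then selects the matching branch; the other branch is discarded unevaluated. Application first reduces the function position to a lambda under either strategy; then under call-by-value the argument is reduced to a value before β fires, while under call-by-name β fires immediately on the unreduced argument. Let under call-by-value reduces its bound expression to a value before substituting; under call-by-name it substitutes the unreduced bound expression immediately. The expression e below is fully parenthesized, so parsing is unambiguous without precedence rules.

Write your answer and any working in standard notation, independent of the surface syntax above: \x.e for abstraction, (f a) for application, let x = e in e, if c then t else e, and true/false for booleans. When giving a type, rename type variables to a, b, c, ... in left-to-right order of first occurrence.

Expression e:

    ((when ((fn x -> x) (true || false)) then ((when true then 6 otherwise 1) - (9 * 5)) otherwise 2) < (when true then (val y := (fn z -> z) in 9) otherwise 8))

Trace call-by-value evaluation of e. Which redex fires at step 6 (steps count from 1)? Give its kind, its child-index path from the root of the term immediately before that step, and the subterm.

Trace:
step 0: ((if ((\x.x) (true || false)) then ((if true then 6 else 1) - (9 * 5)) else 2) < (if true then (let y = (\z.z) in 9) else 8))
step 1: [delta@0.0.1] ((if ((\x.x) true) then ((if true then 6 else 1) - (9 * 5)) else 2) < (if true then (let y = (\z.z) in 9) else 8))
step 2: [beta@0.0] ((if true then ((if true then 6 else 1) - (9 * 5)) else 2) < (if true then (let y = (\z.z) in 9) else 8))
step 3: [if@0] (((if true then 6 else 1) - (9 * 5)) < (if true then (let y = (\z.z) in 9) else 8))
step 4: [if@0.0] ((6 - (9 * 5)) < (if true then (let y = (\z.z) in 9) else 8))
step 5: [delta@0.1] ((6 - 45) < (if true then (let y = (\z.z) in 9) else 8))
step 6: [delta@0] (-39 < (if true then (let y = (\z.z) in 9) else 8))

Answer: delta at 0 : (6 - 45)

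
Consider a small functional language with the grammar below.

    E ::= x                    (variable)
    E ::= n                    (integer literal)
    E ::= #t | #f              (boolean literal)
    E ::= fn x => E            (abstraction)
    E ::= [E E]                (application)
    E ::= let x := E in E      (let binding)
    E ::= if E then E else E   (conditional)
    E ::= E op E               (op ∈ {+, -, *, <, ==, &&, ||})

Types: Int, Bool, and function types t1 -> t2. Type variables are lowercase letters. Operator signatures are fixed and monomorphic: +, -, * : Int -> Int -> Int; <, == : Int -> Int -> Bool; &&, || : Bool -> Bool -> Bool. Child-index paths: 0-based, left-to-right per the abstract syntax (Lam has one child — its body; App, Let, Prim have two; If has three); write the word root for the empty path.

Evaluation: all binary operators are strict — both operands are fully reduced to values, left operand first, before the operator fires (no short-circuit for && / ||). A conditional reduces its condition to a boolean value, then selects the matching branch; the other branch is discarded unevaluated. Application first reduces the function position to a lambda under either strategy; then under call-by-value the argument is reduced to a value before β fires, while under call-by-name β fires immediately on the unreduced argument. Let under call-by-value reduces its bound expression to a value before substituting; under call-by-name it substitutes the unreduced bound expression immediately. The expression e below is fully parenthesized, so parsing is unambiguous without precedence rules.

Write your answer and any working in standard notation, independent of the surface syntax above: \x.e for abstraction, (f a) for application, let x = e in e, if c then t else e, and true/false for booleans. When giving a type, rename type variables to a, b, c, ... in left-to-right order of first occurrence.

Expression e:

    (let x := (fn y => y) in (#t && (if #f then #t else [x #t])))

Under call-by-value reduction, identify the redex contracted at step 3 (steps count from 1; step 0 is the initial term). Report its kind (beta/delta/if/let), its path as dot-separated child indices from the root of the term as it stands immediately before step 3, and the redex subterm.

Answer: beta at 1 : ((\y.y) true)

Derivation:
step 0: (let x = (\y.y) in (true && (if false then true else (x true))))
step 1: [let@root] (true && (if false then true else ((\y.y) true)))
step 2: [if@1] (true && ((\y.y) true))
step 3: [beta@1] (true && true)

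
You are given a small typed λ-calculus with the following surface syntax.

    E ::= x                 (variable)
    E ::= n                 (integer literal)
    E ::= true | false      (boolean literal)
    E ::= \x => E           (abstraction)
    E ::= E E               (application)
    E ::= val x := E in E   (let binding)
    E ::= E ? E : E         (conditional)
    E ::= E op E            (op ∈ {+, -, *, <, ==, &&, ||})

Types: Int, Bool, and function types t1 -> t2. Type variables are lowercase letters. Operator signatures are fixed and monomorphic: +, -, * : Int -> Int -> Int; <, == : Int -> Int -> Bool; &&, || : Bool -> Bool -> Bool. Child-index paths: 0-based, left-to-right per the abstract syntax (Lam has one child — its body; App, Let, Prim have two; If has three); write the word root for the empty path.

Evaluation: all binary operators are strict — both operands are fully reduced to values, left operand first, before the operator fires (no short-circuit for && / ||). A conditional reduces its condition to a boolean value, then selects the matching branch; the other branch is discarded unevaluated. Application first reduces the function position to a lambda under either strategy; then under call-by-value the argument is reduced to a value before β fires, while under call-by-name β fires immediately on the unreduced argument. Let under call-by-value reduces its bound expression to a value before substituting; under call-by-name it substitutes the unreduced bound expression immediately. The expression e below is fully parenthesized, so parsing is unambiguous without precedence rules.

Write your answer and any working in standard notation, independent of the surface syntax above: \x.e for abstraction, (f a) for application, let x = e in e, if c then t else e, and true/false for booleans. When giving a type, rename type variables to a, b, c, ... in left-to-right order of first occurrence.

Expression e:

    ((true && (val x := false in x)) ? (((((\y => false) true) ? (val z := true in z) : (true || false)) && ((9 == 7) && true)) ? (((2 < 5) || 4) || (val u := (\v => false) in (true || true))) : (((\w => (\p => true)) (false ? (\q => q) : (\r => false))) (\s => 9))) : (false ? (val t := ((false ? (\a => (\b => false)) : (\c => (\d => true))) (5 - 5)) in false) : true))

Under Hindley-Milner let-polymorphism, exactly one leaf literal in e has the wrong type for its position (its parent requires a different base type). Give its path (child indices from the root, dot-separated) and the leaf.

Working:
  unify Bool ~ Bool
let x : Bool
x : Bool
  unify Bool ~ Bool
  unify Bool ~ Bool
\y._ : a -> Bool
  unify a -> Bool ~ Bool -> b
  unify a ~ Bool
  unify Bool ~ b
_ _ : Bool
  unify Bool ~ Bool
let z : Bool
z : Bool
  unify Bool ~ Bool
  unify Bool ~ Bool
  unify Bool ~ Bool
  unify Bool ~ Bool
  unify Int ~ Int
  unify Int ~ Int
  unify Bool ~ Bool
  unify Bool ~ Bool
  unify Bool ~ Bool
  unify Bool ~ Bool
  unify Int ~ Int
  unify Int ~ Int
  unify Bool ~ Bool
  unify Int ~ Bool
  FAIL: mismatch Int ~ Bool

Answer: 1.1.0.1 : 4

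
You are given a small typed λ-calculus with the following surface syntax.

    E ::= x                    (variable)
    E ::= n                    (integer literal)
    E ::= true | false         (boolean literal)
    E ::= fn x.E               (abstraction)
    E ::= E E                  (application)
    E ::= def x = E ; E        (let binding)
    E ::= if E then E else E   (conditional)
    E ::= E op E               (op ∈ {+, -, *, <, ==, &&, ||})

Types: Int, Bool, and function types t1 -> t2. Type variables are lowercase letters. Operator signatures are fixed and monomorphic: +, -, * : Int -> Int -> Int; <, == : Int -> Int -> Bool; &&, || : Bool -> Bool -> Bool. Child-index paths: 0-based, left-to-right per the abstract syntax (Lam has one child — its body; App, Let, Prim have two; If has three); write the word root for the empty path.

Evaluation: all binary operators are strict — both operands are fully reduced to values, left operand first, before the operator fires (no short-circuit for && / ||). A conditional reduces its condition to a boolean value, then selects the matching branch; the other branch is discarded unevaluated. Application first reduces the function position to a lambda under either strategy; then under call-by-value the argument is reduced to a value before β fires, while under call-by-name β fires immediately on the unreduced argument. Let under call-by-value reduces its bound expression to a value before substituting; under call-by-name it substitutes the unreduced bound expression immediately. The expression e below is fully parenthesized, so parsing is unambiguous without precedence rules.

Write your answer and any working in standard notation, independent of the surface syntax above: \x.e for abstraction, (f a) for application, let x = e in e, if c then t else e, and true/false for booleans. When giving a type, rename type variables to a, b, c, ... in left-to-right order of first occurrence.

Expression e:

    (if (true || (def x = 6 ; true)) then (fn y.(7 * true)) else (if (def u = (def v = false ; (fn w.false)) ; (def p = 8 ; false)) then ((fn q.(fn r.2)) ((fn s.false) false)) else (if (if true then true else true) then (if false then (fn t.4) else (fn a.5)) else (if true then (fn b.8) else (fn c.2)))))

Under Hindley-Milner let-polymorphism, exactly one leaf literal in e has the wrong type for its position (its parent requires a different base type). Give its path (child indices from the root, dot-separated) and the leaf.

Answer: 1.0.1 : true

Derivation:
  unify Bool ~ Bool
let x : Int
  unify Bool ~ Bool
  unify Bool ~ Bool
  unify Int ~ Int
  unify Bool ~ Int
  FAIL: mismatch Bool ~ Int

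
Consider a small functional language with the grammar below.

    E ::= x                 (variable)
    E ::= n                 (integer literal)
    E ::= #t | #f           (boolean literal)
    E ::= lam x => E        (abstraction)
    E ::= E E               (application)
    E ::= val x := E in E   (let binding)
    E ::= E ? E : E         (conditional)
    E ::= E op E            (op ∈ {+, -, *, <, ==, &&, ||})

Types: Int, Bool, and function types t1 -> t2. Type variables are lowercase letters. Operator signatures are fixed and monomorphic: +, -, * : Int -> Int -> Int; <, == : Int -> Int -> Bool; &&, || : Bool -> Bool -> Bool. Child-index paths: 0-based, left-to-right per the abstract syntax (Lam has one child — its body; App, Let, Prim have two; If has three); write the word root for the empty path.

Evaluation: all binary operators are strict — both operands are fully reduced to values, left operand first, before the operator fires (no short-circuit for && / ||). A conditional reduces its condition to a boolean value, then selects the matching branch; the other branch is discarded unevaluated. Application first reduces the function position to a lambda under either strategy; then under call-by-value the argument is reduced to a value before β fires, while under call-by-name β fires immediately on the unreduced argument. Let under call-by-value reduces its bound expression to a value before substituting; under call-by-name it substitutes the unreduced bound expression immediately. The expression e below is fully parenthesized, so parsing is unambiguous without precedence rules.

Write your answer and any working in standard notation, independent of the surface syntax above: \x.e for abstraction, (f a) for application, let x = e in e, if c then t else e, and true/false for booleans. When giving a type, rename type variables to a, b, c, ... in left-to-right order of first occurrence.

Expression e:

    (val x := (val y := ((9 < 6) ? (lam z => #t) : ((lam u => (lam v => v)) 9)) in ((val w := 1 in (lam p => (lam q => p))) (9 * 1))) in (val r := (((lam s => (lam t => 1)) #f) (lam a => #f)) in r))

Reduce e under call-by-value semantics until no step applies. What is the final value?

Trace:
step 0: (let x = (let y = (if (9 < 6) then (\z.true) else ((\u.(\v.v)) 9)) in ((let w = 1 in (\p.(\q.p))) (9 * 1))) in (let r = (((\s.(\t.1)) false) (\a.false)) in r))
step 1: [delta@0.0.0] (let x = (let y = (if false then (\z.true) else ((\u.(\v.v)) 9)) in ((let w = 1 in (\p.(\q.p))) (9 * 1))) in (let r = (((\s.(\t.1)) false) (\a.false)) in r))
step 2: [if@0.0] (let x = (let y = ((\u.(\v.v)) 9) in ((let w = 1 in (\p.(\q.p))) (9 * 1))) in (let r = (((\s.(\t.1)) false) (\a.false)) in r))
step 3: [beta@0.0] (let x = (let y = (\v.v) in ((let w = 1 in (\p.(\q.p))) (9 * 1))) in (let r = (((\s.(\t.1)) false) (\a.false)) in r))
step 4: [let@0] (let x = ((let w = 1 in (\p.(\q.p))) (9 * 1)) in (let r = (((\s.(\t.1)) false) (\a.false)) in r))
step 5: [let@0.0] (let x = ((\p.(\q.p)) (9 * 1)) in (let r = (((\s.(\t.1)) false) (\a.false)) in r))
step 6: [delta@0.1] (let x = ((\p.(\q.p)) 9) in (let r = (((\s.(\t.1)) false) (\a.false)) in r))
step 7: [beta@0] (let x = (\q.9) in (let r = (((\s.(\t.1)) false) (\a.false)) in r))
step 8: [let@root] (let r = (((\s.(\t.1)) false) (\a.false)) in r)
step 9: [beta@0.0] (let r = ((\t.1) (\a.false)) in r)
step 10: [beta@0] (let r = 1 in r)
step 11: [let@root] 1

Answer: 1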